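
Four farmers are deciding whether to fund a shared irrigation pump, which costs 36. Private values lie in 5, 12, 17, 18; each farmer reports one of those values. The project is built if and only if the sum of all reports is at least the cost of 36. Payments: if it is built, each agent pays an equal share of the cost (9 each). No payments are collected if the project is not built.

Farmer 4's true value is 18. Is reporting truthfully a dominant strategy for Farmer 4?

Check each profile of the others' reports and compare truth against every alternative report.
Others report (5, 5, 12): truth gives 9, best alternative gives 9.
Others report (5, 5, 17): truth gives 9, best alternative gives 9.
Others report (5, 5, 18): truth gives 9, best alternative gives 9.
Others report (5, 12, 5): truth gives 9, best alternative gives 9.
Others report (5, 12, 12): truth gives 9, best alternative gives 9.
Others report (5, 12, 17): truth gives 9, best alternative gives 9.
(Remaining 58 profiles checked similarly; truth is weakly best in each.)
In every case the truthful report is at least as good as any alternative, so it is a dominant strategy.

Yes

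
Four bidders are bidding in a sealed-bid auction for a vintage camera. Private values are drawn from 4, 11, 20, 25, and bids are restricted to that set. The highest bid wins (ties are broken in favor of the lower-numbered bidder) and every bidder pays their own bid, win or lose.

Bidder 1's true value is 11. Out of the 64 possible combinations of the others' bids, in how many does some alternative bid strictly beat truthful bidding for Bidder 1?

57

Others bid (4, 4, 4): truth gives 0; bid 4 gives 7 > 0. Violating.
Others bid (4, 4, 20): truth gives -11; bid 4 gives -4 > -11. Violating.
Others bid (4, 4, 25): truth gives -11; bid 4 gives -4 > -11. Violating.
Others bid (4, 11, 20): truth gives -11; bid 4 gives -4 > -11. Violating.
Others bid (4, 4, 11): truth gives 0; no alternative beats it.
Others bid (4, 11, 4): truth gives 0; no alternative beats it.
(Checking all 64 profiles: 57 have a profitable deviation, 7 do not.)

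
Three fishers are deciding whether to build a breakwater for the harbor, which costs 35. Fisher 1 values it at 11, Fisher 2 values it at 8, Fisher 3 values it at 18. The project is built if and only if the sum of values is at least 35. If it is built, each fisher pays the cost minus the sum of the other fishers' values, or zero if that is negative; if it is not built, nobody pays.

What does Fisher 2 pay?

Total value 37 ≥ cost 35, so the project is built.
The other fishers' values sum to 29.
Cost minus that sum is 35 - 29 = 6.

6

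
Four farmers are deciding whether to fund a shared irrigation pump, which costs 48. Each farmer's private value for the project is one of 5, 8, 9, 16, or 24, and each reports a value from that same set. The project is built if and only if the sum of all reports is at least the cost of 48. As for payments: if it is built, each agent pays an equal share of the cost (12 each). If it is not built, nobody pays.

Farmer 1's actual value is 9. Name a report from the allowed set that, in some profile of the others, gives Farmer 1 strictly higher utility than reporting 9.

5

Suppose Farmer 2 reports 8, Farmer 3 reports 8 and Farmer 4 reports 24.
Report 9: project built, pays 12, utility 9 - 12 = -3.
Report 5: project not built, utility 0.
So reporting 5 beats truth here (0 > -3).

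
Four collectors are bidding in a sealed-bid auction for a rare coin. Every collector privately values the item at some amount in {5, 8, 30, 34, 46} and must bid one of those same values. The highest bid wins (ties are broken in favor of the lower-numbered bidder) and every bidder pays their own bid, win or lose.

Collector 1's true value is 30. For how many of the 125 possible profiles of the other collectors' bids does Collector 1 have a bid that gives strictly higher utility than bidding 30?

106

Others bid (5, 5, 5): truth gives 0; bid 5 gives 25 > 0. Violating.
Others bid (5, 5, 8): truth gives 0; bid 8 gives 22 > 0. Violating.
Others bid (5, 5, 34): truth gives -30; bid 34 gives -4 > -30. Violating.
Others bid (5, 5, 46): truth gives -30; bid 5 gives -5 > -30. Violating.
Others bid (5, 5, 30): truth gives 0; no alternative beats it.
Others bid (5, 8, 30): truth gives 0; no alternative beats it.
(Checking all 125 profiles: 106 have a profitable deviation, 19 do not.)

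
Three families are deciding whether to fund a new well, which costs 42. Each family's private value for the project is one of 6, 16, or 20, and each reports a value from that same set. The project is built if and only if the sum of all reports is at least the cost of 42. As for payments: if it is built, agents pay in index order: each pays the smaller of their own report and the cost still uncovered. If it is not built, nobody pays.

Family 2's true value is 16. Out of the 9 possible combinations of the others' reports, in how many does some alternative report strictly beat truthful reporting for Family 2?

Others report (16, 20): truth gives 0; report 6 gives 10 > 0. Violating.
Others report (20, 16): truth gives 0; report 6 gives 10 > 0. Violating.
Others report (20, 20): truth gives 0; report 6 gives 10 > 0. Violating.
Others report (6, 6): truth gives 0; no alternative beats it.
Others report (6, 16): truth gives 0; no alternative beats it.
(Checking all 9 profiles: 3 have a profitable deviation, 6 do not.)

3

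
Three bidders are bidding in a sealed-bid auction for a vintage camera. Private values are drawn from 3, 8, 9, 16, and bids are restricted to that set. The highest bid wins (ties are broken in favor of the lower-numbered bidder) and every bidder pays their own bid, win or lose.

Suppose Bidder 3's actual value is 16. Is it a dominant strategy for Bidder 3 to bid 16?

Consider the case where Bidder 1 bids 3 and Bidder 2 bids 3.
Truthful bid 16: wins, pays 16, utility 16 - 16 = 0.
Bid 8 instead: wins, pays 8, utility 16 - 8 = 8.
Since 8 > 0, bidding 8 is strictly better here, so truthful bidding is not dominant.

No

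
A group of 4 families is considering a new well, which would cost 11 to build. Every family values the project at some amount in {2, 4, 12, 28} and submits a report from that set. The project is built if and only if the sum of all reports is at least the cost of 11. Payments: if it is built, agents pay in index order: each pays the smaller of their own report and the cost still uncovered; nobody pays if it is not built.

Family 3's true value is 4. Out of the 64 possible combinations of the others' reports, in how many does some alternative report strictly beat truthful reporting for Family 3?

Others report (2, 2, 12): truth gives 0; report 2 gives 2 > 0. Violating.
Others report (2, 2, 28): truth gives 0; report 2 gives 2 > 0. Violating.
Others report (2, 4, 4): truth gives 0; report 2 gives 2 > 0. Violating.
Others report (2, 4, 12): truth gives 0; report 2 gives 2 > 0. Violating.
Others report (2, 2, 2): truth gives 0; no alternative beats it.
Others report (2, 2, 4): truth gives 0; no alternative beats it.
(Checking all 64 profiles: 12 have a profitable deviation, 52 do not.)

12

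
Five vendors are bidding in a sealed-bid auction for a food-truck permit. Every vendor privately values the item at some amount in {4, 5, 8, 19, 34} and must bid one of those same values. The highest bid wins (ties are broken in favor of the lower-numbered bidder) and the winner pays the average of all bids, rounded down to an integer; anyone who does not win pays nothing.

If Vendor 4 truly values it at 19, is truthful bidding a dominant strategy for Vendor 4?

No

Consider the case where Vendor 1 bids 4, Vendor 2 bids 4, Vendor 3 bids 4 and Vendor 5 bids 4.
Truthful bid 19: wins, pays 7, utility 19 - 7 = 12.
Bid 5 instead: wins, pays 4, utility 19 - 4 = 15.
Since 15 > 12, bidding 5 is strictly better here, so truthful bidding is not dominant.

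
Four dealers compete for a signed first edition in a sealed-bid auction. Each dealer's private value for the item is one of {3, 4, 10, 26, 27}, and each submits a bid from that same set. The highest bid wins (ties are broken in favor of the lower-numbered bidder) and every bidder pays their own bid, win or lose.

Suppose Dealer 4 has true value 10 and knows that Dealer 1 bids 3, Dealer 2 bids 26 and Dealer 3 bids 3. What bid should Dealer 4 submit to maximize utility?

Bid 3: loses but pays 3, utility -3.
Bid 4: loses but pays 4, utility -4.
Bid 10: loses but pays 10, utility -10.
Bid 26: loses but pays 26, utility -26.
Bid 27: wins, pays 27, utility 10 - 27 = -17.
The best choice is 3 with utility -3.

3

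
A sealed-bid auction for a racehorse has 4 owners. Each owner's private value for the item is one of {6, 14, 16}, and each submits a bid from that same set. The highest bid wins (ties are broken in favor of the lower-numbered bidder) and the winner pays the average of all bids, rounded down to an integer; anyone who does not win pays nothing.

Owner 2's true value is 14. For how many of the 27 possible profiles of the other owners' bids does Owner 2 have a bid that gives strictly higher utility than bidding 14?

Others bid (6, 6, 16): truth gives 0; bid 16 gives 3 > 0. Violating.
Others bid (6, 14, 16): truth gives 0; bid 16 gives 1 > 0. Violating.
Others bid (6, 16, 6): truth gives 0; bid 16 gives 3 > 0. Violating.
Others bid (6, 16, 14): truth gives 0; bid 16 gives 1 > 0. Violating.
Others bid (6, 6, 6): truth gives 6; no alternative beats it.
Others bid (6, 6, 14): truth gives 4; no alternative beats it.
(Checking all 27 profiles: 10 have a profitable deviation, 17 do not.)

10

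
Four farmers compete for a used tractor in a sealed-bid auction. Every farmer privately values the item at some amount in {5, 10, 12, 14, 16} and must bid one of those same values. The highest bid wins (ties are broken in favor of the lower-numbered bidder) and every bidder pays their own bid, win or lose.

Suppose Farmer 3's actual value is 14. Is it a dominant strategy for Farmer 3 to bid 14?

No

Consider the case where Farmer 1 bids 5, Farmer 2 bids 5 and Farmer 4 bids 5.
Truthful bid 14: wins, pays 14, utility 14 - 14 = 0.
Bid 10 instead: wins, pays 10, utility 14 - 10 = 4.
Since 4 > 0, bidding 10 is strictly better here, so truthful bidding is not dominant.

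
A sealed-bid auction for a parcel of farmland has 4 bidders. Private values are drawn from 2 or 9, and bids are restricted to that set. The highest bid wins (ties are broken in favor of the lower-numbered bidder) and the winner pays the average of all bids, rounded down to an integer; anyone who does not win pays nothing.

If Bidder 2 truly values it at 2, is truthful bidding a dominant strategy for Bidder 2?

Yes

Check each profile of the others' bids and compare truth against every alternative bid.
Others bid (2, 9, 9): truth gives 0, best alternative gives -5.
Others bid (2, 2, 9): truth gives 0, best alternative gives -3.
Others bid (2, 9, 2): truth gives 0, best alternative gives -3.
Others bid (2, 2, 2): truth gives 0, best alternative gives -1.
Others bid (9, 2, 2): truth gives 0, best alternative gives 0.
Others bid (9, 2, 9): truth gives 0, best alternative gives 0.
(Remaining 2 profiles checked similarly; truth is weakly best in each.)
In every case the truthful bid is at least as good as any alternative, so it is a dominant strategy.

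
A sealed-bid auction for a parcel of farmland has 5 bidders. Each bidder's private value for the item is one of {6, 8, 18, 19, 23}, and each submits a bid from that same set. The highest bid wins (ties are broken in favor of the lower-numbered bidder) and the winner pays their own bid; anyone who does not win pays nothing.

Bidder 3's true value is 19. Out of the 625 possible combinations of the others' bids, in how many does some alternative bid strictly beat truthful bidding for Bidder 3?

36

Others bid (6, 6, 6, 6): truth gives 0; bid 8 gives 11 > 0. Violating.
Others bid (6, 6, 6, 8): truth gives 0; bid 8 gives 11 > 0. Violating.
Others bid (6, 6, 6, 18): truth gives 0; bid 18 gives 1 > 0. Violating.
Others bid (6, 6, 8, 6): truth gives 0; bid 8 gives 11 > 0. Violating.
Others bid (6, 6, 6, 19): truth gives 0; no alternative beats it.
Others bid (6, 6, 6, 23): truth gives 0; no alternative beats it.
(Checking all 625 profiles: 36 have a profitable deviation, 589 do not.)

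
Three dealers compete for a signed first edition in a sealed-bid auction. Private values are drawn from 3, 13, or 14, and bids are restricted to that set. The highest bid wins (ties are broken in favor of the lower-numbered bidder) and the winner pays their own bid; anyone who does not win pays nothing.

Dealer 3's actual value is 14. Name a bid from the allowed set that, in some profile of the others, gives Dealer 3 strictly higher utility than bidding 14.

13

Suppose Dealer 1 bids 3 and Dealer 2 bids 3.
Bid 14: wins, pays 14, utility 14 - 14 = 0.
Bid 13: wins, pays 13, utility 14 - 13 = 1.
So bidding 13 beats truth here (1 > 0).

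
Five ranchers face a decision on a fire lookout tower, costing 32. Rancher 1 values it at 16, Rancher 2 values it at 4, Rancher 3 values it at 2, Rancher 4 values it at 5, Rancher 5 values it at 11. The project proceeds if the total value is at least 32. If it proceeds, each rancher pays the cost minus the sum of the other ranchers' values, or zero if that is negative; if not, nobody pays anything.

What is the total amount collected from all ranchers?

15

Total value 38 ≥ cost 32, so it is built.
Rancher 1: others sum to 22; max(0, 32 - 22) = 10.
Rancher 2: others sum to 34; max(0, 32 - 34) = 0.
Rancher 3: others sum to 36; max(0, 32 - 36) = 0.
Rancher 4: others sum to 33; max(0, 32 - 33) = 0.
Rancher 5: others sum to 27; max(0, 32 - 27) = 5.
Total collected = 10 + 0 + 0 + 0 + 5 = 15.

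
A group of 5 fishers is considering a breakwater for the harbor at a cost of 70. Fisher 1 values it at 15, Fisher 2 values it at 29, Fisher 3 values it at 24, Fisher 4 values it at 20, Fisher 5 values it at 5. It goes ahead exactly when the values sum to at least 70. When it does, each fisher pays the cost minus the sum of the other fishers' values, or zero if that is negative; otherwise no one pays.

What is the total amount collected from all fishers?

7

Total value 93 ≥ cost 70, so it is built.
Fisher 1: others sum to 78; max(0, 70 - 78) = 0.
Fisher 2: others sum to 64; max(0, 70 - 64) = 6.
Fisher 3: others sum to 69; max(0, 70 - 69) = 1.
Fisher 4: others sum to 73; max(0, 70 - 73) = 0.
Fisher 5: others sum to 88; max(0, 70 - 88) = 0.
Total collected = 0 + 6 + 1 + 0 + 0 = 7.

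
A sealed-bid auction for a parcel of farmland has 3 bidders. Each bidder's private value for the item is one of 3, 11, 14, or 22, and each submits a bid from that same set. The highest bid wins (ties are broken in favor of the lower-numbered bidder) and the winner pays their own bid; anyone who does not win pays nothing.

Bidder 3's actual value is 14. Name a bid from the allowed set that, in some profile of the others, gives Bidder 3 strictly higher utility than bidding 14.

Suppose Bidder 1 bids 3 and Bidder 2 bids 3.
Bid 14: wins, pays 14, utility 14 - 14 = 0.
Bid 11: wins, pays 11, utility 14 - 11 = 3.
So bidding 11 beats truth here (3 > 0).

11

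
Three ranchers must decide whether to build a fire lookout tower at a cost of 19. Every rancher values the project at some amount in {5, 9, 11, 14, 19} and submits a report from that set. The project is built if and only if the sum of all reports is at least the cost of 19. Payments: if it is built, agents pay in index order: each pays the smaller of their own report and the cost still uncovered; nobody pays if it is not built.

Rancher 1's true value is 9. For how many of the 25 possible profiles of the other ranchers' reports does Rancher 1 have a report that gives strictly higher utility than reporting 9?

Others report (5, 9): truth gives 0; report 5 gives 4 > 0. Violating.
Others report (5, 11): truth gives 0; report 5 gives 4 > 0. Violating.
Others report (5, 14): truth gives 0; report 5 gives 4 > 0. Violating.
Others report (5, 19): truth gives 0; report 5 gives 4 > 0. Violating.
Others report (5, 5): truth gives 0; no alternative beats it.
(Checking all 25 profiles: 24 have a profitable deviation, 1 does not.)

24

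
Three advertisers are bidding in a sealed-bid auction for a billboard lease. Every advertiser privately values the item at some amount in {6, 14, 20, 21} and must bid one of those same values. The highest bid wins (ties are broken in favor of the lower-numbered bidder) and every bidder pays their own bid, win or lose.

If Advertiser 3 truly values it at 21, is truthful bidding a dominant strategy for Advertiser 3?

Consider the case where Advertiser 1 bids 6 and Advertiser 2 bids 6.
Truthful bid 21: wins, pays 21, utility 21 - 21 = 0.
Bid 14 instead: wins, pays 14, utility 21 - 14 = 7.
Since 7 > 0, bidding 14 is strictly better here, so truthful bidding is not dominant.

No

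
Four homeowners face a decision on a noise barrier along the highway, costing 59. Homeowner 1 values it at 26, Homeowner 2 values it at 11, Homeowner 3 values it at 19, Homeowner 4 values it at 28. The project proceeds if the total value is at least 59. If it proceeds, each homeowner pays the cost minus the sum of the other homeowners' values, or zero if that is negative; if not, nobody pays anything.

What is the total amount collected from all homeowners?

Total value 84 ≥ cost 59, so it is built.
Homeowner 1: others sum to 58; max(0, 59 - 58) = 1.
Homeowner 2: others sum to 73; max(0, 59 - 73) = 0.
Homeowner 3: others sum to 65; max(0, 59 - 65) = 0.
Homeowner 4: others sum to 56; max(0, 59 - 56) = 3.
Total collected = 1 + 0 + 0 + 3 = 4.

4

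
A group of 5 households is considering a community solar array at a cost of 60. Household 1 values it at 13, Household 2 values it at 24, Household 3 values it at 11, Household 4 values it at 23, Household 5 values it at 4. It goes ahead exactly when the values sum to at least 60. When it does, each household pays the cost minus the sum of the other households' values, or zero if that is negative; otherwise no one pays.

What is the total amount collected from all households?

Total value 75 ≥ cost 60, so it is built.
Household 1: others sum to 62; max(0, 60 - 62) = 0.
Household 2: others sum to 51; max(0, 60 - 51) = 9.
Household 3: others sum to 64; max(0, 60 - 64) = 0.
Household 4: others sum to 52; max(0, 60 - 52) = 8.
Household 5: others sum to 71; max(0, 60 - 71) = 0.
Total collected = 0 + 9 + 0 + 8 + 0 = 17.

17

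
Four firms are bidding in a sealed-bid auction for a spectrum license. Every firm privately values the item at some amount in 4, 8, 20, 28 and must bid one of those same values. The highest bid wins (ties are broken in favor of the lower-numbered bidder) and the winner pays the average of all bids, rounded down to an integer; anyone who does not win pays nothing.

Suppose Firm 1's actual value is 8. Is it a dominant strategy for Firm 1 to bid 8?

Consider the case where Firm 2 bids 4, Firm 3 bids 4 and Firm 4 bids 4.
Truthful bid 8: wins, pays 5, utility 8 - 5 = 3.
Bid 4 instead: wins, pays 4, utility 8 - 4 = 4.
Since 4 > 3, bidding 4 is strictly better here, so truthful bidding is not dominant.

No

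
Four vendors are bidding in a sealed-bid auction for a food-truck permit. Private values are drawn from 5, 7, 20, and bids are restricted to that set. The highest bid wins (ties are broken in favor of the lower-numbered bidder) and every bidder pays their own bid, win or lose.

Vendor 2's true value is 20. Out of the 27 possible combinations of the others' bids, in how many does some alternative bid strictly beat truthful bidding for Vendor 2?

13

Others bid (5, 5, 5): truth gives 0; bid 7 gives 13 > 0. Violating.
Others bid (5, 5, 7): truth gives 0; bid 7 gives 13 > 0. Violating.
Others bid (5, 7, 5): truth gives 0; bid 7 gives 13 > 0. Violating.
Others bid (5, 7, 7): truth gives 0; bid 7 gives 13 > 0. Violating.
Others bid (5, 5, 20): truth gives 0; no alternative beats it.
Others bid (5, 7, 20): truth gives 0; no alternative beats it.
(Checking all 27 profiles: 13 have a profitable deviation, 14 do not.)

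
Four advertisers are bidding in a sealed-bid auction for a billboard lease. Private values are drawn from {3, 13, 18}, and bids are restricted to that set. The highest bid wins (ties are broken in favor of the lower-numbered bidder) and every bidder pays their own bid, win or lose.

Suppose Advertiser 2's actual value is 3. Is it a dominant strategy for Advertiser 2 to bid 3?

Check each profile of the others' bids and compare truth against every alternative bid.
Others bid (3, 3, 18): truth gives -3, best alternative gives -13.
Others bid (3, 13, 18): truth gives -3, best alternative gives -13.
Others bid (3, 18, 3): truth gives -3, best alternative gives -13.
Others bid (3, 18, 13): truth gives -3, best alternative gives -13.
Others bid (3, 18, 18): truth gives -3, best alternative gives -13.
Others bid (13, 3, 3): truth gives -3, best alternative gives -13.
(Remaining 21 profiles checked similarly; truth is weakly best in each.)
In every case the truthful bid is at least as good as any alternative, so it is a dominant strategy.

Yes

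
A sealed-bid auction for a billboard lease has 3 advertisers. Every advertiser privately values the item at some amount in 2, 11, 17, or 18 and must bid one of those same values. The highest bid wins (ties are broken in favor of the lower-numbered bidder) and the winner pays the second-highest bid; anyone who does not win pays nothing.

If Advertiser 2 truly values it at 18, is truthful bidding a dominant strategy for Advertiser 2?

Check each profile of the others' bids and compare truth against every alternative bid.
Others bid (17, 2): truth gives 1, best alternative gives 0.
Others bid (17, 11): truth gives 1, best alternative gives 0.
Others bid (17, 17): truth gives 1, best alternative gives 0.
Others bid (2, 2): truth gives 16, best alternative gives 16.
Others bid (2, 11): truth gives 7, best alternative gives 7.
Others bid (11, 2): truth gives 7, best alternative gives 7.
(Remaining 10 profiles checked similarly; truth is weakly best in each.)
In every case the truthful bid is at least as good as any alternative, so it is a dominant strategy.

Yes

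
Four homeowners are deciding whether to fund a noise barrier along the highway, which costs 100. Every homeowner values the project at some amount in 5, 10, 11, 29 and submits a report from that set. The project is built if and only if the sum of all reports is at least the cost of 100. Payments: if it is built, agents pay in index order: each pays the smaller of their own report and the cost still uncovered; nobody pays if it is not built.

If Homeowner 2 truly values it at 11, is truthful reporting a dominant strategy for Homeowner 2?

Check each profile of the others' reports and compare truth against every alternative report.
Others report (5, 5, 5): truth gives 0, best alternative gives 0.
Others report (5, 5, 10): truth gives 0, best alternative gives 0.
Others report (5, 5, 11): truth gives 0, best alternative gives 0.
Others report (5, 5, 29): truth gives 0, best alternative gives 0.
Others report (5, 10, 5): truth gives 0, best alternative gives 0.
Others report (5, 10, 10): truth gives 0, best alternative gives 0.
(Remaining 58 profiles checked similarly; truth is weakly best in each.)
In every case the truthful report is at least as good as any alternative, so it is a dominant strategy.

Yes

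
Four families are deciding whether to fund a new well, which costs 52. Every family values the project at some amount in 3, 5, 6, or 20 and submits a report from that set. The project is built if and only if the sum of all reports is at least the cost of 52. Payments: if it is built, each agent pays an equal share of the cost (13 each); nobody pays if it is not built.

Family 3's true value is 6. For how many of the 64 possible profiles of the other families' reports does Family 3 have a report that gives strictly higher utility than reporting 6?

3

Others report (6, 20, 20): truth gives -7; report 3 gives 0 > -7. Violating.
Others report (20, 6, 20): truth gives -7; report 3 gives 0 > -7. Violating.
Others report (20, 20, 6): truth gives -7; report 3 gives 0 > -7. Violating.
Others report (3, 3, 3): truth gives 0; no alternative beats it.
Others report (3, 3, 5): truth gives 0; no alternative beats it.
(Checking all 64 profiles: 3 have a profitable deviation, 61 do not.)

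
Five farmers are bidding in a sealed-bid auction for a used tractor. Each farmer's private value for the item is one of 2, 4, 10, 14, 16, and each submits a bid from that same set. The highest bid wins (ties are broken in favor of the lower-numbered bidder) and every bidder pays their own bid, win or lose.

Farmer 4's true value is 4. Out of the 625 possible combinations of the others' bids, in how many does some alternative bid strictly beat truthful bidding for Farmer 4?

Others bid (2, 2, 2, 10): truth gives -4; bid 2 gives -2 > -4. Violating.
Others bid (2, 2, 2, 14): truth gives -4; bid 2 gives -2 > -4. Violating.
Others bid (2, 2, 2, 16): truth gives -4; bid 2 gives -2 > -4. Violating.
Others bid (2, 2, 4, 2): truth gives -4; bid 2 gives -2 > -4. Violating.
Others bid (2, 2, 2, 2): truth gives 0; no alternative beats it.
Others bid (2, 2, 2, 4): truth gives 0; no alternative beats it.
(Checking all 625 profiles: 623 have a profitable deviation, 2 do not.)

623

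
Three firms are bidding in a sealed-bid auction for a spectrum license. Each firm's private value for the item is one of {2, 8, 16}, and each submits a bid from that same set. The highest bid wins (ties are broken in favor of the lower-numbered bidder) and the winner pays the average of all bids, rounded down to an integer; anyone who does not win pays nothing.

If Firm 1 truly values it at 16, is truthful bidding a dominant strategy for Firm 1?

No

Consider the case where Firm 2 bids 2 and Firm 3 bids 2.
Truthful bid 16: wins, pays 6, utility 16 - 6 = 10.
Bid 2 instead: wins, pays 2, utility 16 - 2 = 14.
Since 14 > 10, bidding 2 is strictly better here, so truthful bidding is not dominant.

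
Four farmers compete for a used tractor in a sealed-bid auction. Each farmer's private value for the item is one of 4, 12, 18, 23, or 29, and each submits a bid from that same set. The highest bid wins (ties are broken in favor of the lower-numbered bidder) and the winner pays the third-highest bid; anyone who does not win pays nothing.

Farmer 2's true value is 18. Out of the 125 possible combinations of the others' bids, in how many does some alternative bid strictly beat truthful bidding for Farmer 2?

24

Others bid (4, 4, 23): truth gives 0; bid 23 gives 14 > 0. Violating.
Others bid (4, 4, 29): truth gives 0; bid 29 gives 14 > 0. Violating.
Others bid (4, 12, 23): truth gives 0; bid 23 gives 6 > 0. Violating.
Others bid (4, 12, 29): truth gives 0; bid 29 gives 6 > 0. Violating.
Others bid (4, 4, 4): truth gives 14; no alternative beats it.
Others bid (4, 4, 12): truth gives 14; no alternative beats it.
(Checking all 125 profiles: 24 have a profitable deviation, 101 do not.)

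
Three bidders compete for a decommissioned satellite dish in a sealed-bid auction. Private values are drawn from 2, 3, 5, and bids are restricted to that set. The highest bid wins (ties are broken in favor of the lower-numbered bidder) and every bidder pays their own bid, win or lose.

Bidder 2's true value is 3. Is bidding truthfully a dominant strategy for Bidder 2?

No

Consider the case where Bidder 1 bids 2 and Bidder 3 bids 5.
Truthful bid 3: loses but pays 3, utility -3.
Bid 2 instead: loses but pays 2, utility -2.
Since -2 > -3, bidding 2 is strictly better here, so truthful bidding is not dominant.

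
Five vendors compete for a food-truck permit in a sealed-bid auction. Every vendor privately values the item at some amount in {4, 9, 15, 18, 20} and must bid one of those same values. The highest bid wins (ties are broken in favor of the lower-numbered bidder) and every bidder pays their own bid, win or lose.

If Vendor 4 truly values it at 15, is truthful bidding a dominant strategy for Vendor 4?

Consider the case where Vendor 1 bids 4, Vendor 2 bids 4, Vendor 3 bids 4 and Vendor 5 bids 4.
Truthful bid 15: wins, pays 15, utility 15 - 15 = 0.
Bid 9 instead: wins, pays 9, utility 15 - 9 = 6.
Since 6 > 0, bidding 9 is strictly better here, so truthful bidding is not dominant.

No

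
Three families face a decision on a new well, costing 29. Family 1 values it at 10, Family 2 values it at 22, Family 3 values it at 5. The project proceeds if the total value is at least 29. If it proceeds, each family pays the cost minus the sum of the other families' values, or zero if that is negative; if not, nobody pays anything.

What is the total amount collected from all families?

Total value 37 ≥ cost 29, so it is built.
Family 1: others sum to 27; max(0, 29 - 27) = 2.
Family 2: others sum to 15; max(0, 29 - 15) = 14.
Family 3: others sum to 32; max(0, 29 - 32) = 0.
Total collected = 2 + 14 + 0 = 16.

16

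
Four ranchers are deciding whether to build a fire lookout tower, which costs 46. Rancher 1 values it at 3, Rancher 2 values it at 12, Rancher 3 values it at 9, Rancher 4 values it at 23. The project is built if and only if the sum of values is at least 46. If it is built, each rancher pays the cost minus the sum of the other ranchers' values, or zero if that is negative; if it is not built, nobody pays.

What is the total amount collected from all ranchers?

Total value 47 ≥ cost 46, so it is built.
Rancher 1: others sum to 44; max(0, 46 - 44) = 2.
Rancher 2: others sum to 35; max(0, 46 - 35) = 11.
Rancher 3: others sum to 38; max(0, 46 - 38) = 8.
Rancher 4: others sum to 24; max(0, 46 - 24) = 22.
Total collected = 2 + 11 + 8 + 22 = 43.

43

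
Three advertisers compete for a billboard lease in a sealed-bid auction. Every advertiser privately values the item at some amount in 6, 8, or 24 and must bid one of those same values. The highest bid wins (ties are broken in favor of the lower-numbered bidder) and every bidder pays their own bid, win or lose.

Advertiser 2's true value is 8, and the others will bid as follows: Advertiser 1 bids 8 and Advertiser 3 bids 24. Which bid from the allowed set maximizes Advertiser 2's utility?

Bid 6: loses but pays 6, utility -6.
Bid 8: loses but pays 8, utility -8.
Bid 24: wins, pays 24, utility 8 - 24 = -16.
The best choice is 6 with utility -6.

6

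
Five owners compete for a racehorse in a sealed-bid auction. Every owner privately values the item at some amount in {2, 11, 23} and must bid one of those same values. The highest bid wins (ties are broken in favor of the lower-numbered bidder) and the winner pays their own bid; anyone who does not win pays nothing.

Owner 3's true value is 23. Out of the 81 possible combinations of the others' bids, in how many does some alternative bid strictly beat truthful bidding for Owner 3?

Others bid (2, 2, 2, 2): truth gives 0; bid 11 gives 12 > 0. Violating.
Others bid (2, 2, 2, 11): truth gives 0; bid 11 gives 12 > 0. Violating.
Others bid (2, 2, 11, 2): truth gives 0; bid 11 gives 12 > 0. Violating.
Others bid (2, 2, 11, 11): truth gives 0; bid 11 gives 12 > 0. Violating.
Others bid (2, 2, 2, 23): truth gives 0; no alternative beats it.
Others bid (2, 2, 11, 23): truth gives 0; no alternative beats it.
(Checking all 81 profiles: 4 have a profitable deviation, 77 do not.)

4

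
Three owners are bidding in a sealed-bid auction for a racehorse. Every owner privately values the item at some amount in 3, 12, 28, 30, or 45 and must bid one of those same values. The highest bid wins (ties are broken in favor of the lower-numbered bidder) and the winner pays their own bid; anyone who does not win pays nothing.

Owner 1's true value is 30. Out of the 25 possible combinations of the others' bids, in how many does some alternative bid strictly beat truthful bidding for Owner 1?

Others bid (3, 3): truth gives 0; bid 3 gives 27 > 0. Violating.
Others bid (3, 12): truth gives 0; bid 12 gives 18 > 0. Violating.
Others bid (3, 28): truth gives 0; bid 28 gives 2 > 0. Violating.
Others bid (12, 3): truth gives 0; bid 12 gives 18 > 0. Violating.
Others bid (3, 30): truth gives 0; no alternative beats it.
Others bid (3, 45): truth gives 0; no alternative beats it.
(Checking all 25 profiles: 9 have a profitable deviation, 16 do not.)

9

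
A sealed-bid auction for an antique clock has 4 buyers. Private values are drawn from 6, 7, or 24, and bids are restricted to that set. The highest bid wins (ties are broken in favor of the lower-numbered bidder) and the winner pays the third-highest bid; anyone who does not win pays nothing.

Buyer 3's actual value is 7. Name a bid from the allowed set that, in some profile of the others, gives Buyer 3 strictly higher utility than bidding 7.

24

Suppose Buyer 1 bids 6, Buyer 2 bids 6 and Buyer 4 bids 24.
Bid 7: loses, pays 0, utility 0.
Bid 24: wins, pays 6, utility 7 - 6 = 1.
So bidding 24 beats truth here (1 > 0).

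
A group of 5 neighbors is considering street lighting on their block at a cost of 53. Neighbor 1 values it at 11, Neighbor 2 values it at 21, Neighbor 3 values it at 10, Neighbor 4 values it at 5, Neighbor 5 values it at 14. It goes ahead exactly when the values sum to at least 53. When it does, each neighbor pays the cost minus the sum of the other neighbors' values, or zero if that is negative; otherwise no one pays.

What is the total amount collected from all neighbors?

24

Total value 61 ≥ cost 53, so it is built.
Neighbor 1: others sum to 50; max(0, 53 - 50) = 3.
Neighbor 2: others sum to 40; max(0, 53 - 40) = 13.
Neighbor 3: others sum to 51; max(0, 53 - 51) = 2.
Neighbor 4: others sum to 56; max(0, 53 - 56) = 0.
Neighbor 5: others sum to 47; max(0, 53 - 47) = 6.
Total collected = 3 + 13 + 2 + 0 + 6 = 24.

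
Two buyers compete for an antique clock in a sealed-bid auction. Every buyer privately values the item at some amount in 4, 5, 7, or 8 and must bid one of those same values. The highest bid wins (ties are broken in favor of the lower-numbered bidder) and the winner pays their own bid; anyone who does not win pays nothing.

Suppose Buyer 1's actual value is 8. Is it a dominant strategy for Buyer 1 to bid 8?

Consider the case where Buyer 2 bids 4.
Truthful bid 8: wins, pays 8, utility 8 - 8 = 0.
Bid 4 instead: wins, pays 4, utility 8 - 4 = 4.
Since 4 > 0, bidding 4 is strictly better here, so truthful bidding is not dominant.

No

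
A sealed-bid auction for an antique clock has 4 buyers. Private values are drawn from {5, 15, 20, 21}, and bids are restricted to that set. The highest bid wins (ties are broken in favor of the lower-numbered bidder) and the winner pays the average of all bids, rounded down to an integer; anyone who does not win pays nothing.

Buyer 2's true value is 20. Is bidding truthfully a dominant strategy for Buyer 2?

No

Consider the case where Buyer 1 bids 5, Buyer 3 bids 5 and Buyer 4 bids 5.
Truthful bid 20: wins, pays 8, utility 20 - 8 = 12.
Bid 15 instead: wins, pays 7, utility 20 - 7 = 13.
Since 13 > 12, bidding 15 is strictly better here, so truthful bidding is not dominant.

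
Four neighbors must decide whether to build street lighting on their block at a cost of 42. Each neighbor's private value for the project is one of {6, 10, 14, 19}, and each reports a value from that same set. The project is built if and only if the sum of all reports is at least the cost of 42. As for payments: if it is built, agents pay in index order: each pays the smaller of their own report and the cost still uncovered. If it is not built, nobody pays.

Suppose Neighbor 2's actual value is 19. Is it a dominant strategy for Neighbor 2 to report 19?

Consider the case where Neighbor 1 reports 6, Neighbor 3 reports 6 and Neighbor 4 reports 19.
Truthful report 19: project built, pays 19, utility 19 - 19 = 0.
Report 14 instead: project built, pays 14, utility 19 - 14 = 5.
Since 5 > 0, reporting 14 is strictly better here, so truthful reporting is not dominant.

No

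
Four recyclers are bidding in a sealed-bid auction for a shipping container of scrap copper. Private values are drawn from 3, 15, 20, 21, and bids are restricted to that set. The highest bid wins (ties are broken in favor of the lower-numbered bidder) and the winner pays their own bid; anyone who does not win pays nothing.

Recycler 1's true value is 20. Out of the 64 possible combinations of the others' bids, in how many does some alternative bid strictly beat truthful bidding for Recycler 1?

Others bid (3, 3, 3): truth gives 0; bid 3 gives 17 > 0. Violating.
Others bid (3, 3, 15): truth gives 0; bid 15 gives 5 > 0. Violating.
Others bid (3, 15, 3): truth gives 0; bid 15 gives 5 > 0. Violating.
Others bid (3, 15, 15): truth gives 0; bid 15 gives 5 > 0. Violating.
Others bid (3, 3, 20): truth gives 0; no alternative beats it.
Others bid (3, 3, 21): truth gives 0; no alternative beats it.
(Checking all 64 profiles: 8 have a profitable deviation, 56 do not.)

8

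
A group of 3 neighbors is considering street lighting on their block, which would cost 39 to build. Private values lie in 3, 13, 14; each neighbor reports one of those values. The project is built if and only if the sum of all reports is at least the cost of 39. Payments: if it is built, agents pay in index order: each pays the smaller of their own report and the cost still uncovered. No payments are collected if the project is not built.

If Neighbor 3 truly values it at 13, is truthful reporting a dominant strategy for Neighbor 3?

Check each profile of the others' reports and compare truth against every alternative report.
Others report (14, 14): truth gives 2, best alternative gives 2.
Others report (13, 14): truth gives 1, best alternative gives 1.
Others report (14, 13): truth gives 1, best alternative gives 1.
Others report (3, 3): truth gives 0, best alternative gives 0.
Others report (3, 13): truth gives 0, best alternative gives 0.
Others report (3, 14): truth gives 0, best alternative gives 0.
(Remaining 3 profiles checked similarly; truth is weakly best in each.)
In every case the truthful report is at least as good as any alternative, so it is a dominant strategy.

Yes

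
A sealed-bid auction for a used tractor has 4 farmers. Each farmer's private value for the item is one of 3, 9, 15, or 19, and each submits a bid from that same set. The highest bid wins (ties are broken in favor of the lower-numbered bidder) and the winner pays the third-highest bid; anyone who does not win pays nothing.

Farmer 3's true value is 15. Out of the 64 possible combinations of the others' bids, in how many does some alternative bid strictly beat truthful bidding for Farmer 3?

Others bid (3, 3, 19): truth gives 0; bid 19 gives 12 > 0. Violating.
Others bid (3, 9, 19): truth gives 0; bid 19 gives 6 > 0. Violating.
Others bid (3, 15, 3): truth gives 0; bid 19 gives 12 > 0. Violating.
Others bid (3, 15, 9): truth gives 0; bid 19 gives 6 > 0. Violating.
Others bid (3, 3, 3): truth gives 12; no alternative beats it.
Others bid (3, 3, 9): truth gives 12; no alternative beats it.
(Checking all 64 profiles: 12 have a profitable deviation, 52 do not.)

12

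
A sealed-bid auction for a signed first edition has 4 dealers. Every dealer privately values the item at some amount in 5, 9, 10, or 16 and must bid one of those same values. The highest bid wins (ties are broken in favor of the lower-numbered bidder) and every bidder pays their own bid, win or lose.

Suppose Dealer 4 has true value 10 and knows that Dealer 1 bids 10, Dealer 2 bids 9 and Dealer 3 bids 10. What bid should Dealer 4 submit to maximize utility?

5

Bid 5: loses but pays 5, utility -5.
Bid 9: loses but pays 9, utility -9.
Bid 10: loses but pays 10, utility -10.
Bid 16: wins, pays 16, utility 10 - 16 = -6.
The best choice is 5 with utility -5.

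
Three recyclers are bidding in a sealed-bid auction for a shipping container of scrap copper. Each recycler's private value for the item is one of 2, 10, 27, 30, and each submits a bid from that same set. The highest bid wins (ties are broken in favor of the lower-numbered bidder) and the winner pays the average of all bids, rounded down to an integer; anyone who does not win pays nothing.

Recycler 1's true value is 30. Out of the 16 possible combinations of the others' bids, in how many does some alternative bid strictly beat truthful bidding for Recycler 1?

9

Others bid (2, 2): truth gives 19; bid 2 gives 28 > 19. Violating.
Others bid (2, 10): truth gives 16; bid 10 gives 23 > 16. Violating.
Others bid (2, 27): truth gives 11; bid 27 gives 12 > 11. Violating.
Others bid (10, 2): truth gives 16; bid 10 gives 23 > 16. Violating.
Others bid (2, 30): truth gives 10; no alternative beats it.
Others bid (10, 30): truth gives 7; no alternative beats it.
(Checking all 16 profiles: 9 have a profitable deviation, 7 do not.)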